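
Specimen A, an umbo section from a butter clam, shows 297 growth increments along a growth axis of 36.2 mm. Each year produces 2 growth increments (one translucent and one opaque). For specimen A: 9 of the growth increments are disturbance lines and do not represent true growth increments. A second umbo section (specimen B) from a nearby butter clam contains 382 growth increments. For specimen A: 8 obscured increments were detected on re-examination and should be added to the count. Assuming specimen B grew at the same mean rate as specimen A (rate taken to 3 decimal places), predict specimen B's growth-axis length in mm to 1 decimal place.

46.8 mm

Specimen A: adjusted count: 297 − 9 + 8 = 296 growth increments.
Specimen A: 296 growth increments at 2 per year is 296 / 2 = 148 years.
A: 36.2 mm over 148 years gives 36.2 / 148 ≈ 0.245 mm per year.
Specimen B: 382 growth increments at 2 per year is 382 / 2 = 191 years. Length of B = 0.245 × 191 = 46.8 mm.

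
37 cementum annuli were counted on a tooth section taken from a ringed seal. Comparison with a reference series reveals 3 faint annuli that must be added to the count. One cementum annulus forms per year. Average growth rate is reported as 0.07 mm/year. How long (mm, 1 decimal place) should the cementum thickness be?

2.8 mm

Adjusted count: 37 + 3 = 40 cementum annuli.
40 years at 0.07 mm/year gives 0.07 × 40 = 2.8 mm.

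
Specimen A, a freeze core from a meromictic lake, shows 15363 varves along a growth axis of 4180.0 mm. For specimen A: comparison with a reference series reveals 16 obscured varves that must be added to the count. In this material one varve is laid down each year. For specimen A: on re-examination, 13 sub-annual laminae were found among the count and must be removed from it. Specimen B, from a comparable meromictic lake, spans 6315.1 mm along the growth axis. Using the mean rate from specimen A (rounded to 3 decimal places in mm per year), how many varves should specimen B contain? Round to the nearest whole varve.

Specimen A: correcting the raw count gives 15363 − 13 + 16 = 15366 true varves.
A: 4180.0 mm over 15366 years gives 4180.0 / 15366 ≈ 0.272 mm per year.
B spans 6315.1 / 0.272 = 23217.28 years ≈ 23217 varves.

23217 varves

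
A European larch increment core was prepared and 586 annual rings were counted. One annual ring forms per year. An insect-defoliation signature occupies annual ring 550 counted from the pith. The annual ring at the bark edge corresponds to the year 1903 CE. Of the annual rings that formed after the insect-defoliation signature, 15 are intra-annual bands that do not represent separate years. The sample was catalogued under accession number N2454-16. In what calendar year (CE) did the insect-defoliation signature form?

The insect-defoliation signature sits at annual ring 550 from the pith, so 586 − 550 = 36 annual rings formed after it.
36 − 15 false = 21 true annual rings after the insect-defoliation signature.
Counting back 21 years from 1903 CE places the insect-defoliation signature in 1903 − 21 = 1882 CE.

1882 CE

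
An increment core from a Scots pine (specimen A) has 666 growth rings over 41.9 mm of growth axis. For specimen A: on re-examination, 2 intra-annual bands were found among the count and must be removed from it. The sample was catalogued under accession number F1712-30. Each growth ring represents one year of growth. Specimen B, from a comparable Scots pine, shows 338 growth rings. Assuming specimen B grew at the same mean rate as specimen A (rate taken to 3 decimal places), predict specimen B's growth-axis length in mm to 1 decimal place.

21.3 mm

Specimen A: after corrections the count is 666 − 2 = 664 growth rings.
A: 41.9 mm over 664 years gives 41.9 / 664 ≈ 0.063 mm/year.
Length of B = 0.063 × 338 = 21.3 mm.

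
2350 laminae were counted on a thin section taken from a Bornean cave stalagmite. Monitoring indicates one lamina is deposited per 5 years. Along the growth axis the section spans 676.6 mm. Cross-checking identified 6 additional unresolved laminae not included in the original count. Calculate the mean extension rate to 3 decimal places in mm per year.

Correcting the raw count gives 2350 + 6 = 2356 true laminae.
Multiplying by 5 years per lamina: 2356 × 5 = 11780 years.
Extension rate ≈ 676.6 / 11780 = 0.057 mm per year.

0.057 mm per year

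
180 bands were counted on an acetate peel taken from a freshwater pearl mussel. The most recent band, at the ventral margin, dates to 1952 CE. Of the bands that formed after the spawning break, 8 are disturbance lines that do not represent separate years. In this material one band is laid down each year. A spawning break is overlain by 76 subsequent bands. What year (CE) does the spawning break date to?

There are 76 bands younger than the spawning break.
Removing the 8 false bands leaves 76 − 8 = 68 true bands beyond the spawning break.
1952 − 68 = 1884 CE.

1884 CE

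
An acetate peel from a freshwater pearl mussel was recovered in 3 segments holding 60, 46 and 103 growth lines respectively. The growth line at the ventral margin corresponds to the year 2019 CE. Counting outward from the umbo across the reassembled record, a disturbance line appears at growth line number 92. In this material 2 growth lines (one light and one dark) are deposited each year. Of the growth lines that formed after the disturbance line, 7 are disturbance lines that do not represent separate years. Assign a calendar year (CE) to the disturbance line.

Total growth lines = 60 + 46 + 103 = 209.
The disturbance line sits at growth line 92 from the umbo, so 209 − 92 = 117 growth lines formed after it.
Removing the 7 false growth lines leaves 117 − 7 = 110 true growth lines beyond the disturbance line.
110 growth lines at 2 per year is 110 / 2 = 55 years.
Counting back 55 years from 2019 CE places the disturbance line in 2019 − 55 = 1964 CE.

1964 CE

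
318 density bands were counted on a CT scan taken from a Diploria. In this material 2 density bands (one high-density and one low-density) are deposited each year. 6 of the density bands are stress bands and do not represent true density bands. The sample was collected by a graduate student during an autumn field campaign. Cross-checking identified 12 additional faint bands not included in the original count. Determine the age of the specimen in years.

162 years

Adjusted count: 318 − 6 + 12 = 324 density bands.
With 2 density bands per year, 324 / 2 = 162 years.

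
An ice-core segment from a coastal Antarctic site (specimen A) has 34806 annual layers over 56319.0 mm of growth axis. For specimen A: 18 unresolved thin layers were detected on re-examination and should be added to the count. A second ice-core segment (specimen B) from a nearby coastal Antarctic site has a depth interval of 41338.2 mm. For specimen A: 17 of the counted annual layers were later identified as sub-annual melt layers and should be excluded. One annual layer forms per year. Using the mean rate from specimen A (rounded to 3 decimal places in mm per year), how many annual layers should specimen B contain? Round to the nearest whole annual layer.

25549 annual layers

Specimen A: adjusted count: 34806 − 17 + 18 = 34807 annual layers.
A: Extension rate ≈ 56319.0 / 34807 = 1.618 mm/year.
Specimen B: 41338.2 mm / 1.618 mm per year = 25548.95 years ≈ 25549 annual layers.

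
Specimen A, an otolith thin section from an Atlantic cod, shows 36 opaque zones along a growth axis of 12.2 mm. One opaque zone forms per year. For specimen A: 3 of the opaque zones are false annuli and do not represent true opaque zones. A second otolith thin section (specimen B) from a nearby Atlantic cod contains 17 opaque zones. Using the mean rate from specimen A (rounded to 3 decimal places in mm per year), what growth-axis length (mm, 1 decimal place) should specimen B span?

6.3 mm

Specimen A: true opaque zone count = 36 − 3 = 33.
A: 12.2 mm over 33 years gives 12.2 / 33 ≈ 0.370 mm per year.
Length of B = 0.370 × 17 = 6.3 mm.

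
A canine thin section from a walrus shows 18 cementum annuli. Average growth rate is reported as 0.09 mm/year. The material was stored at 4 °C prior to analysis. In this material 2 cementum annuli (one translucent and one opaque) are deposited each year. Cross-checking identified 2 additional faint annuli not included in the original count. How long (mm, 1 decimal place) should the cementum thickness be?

True cementum annulus count = 18 + 2 = 20.
20 cementum annuli at 2 per year is 20 / 2 = 10 years.
Length ≈ 0.09 × 10 = 0.9 mm.

0.9 mm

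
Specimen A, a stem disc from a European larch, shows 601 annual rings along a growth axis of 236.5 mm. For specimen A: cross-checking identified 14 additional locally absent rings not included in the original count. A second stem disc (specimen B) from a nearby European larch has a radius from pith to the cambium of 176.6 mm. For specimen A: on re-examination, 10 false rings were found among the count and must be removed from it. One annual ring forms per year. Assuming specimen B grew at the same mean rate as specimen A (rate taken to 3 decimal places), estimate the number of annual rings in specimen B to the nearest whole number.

452 annual rings

Specimen A: adjusted count: 601 − 10 + 14 = 605 annual rings.
A: Extension rate ≈ 236.5 / 605 = 0.391 mm per year.
Specimen B: 176.6 mm / 0.391 mm per year = 451.66 years ≈ 452 annual rings.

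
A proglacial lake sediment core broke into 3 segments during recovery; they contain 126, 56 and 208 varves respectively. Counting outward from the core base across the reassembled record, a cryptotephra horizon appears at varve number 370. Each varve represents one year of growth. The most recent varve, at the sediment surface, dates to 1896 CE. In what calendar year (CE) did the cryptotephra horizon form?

1876 CE

Total varves = 126 + 56 + 208 = 390.
Between varve 370 and the sediment surface there are 390 − 370 = 20 varves.
1896 − 20 = 1876 CE.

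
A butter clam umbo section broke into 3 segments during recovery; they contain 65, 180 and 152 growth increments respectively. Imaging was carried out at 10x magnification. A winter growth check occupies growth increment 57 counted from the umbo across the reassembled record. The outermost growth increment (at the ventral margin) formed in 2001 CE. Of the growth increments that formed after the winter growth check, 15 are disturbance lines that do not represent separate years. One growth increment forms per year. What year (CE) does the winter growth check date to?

Total growth increments = 65 + 180 + 152 = 397.
397 − 57 = 340 growth increments lie beyond the winter growth check toward the ventral margin.
340 − 15 false = 325 true growth increments after the winter growth check.
Counting back 325 years from 2001 CE places the winter growth check in 2001 − 325 = 1676 CE.

1676 CE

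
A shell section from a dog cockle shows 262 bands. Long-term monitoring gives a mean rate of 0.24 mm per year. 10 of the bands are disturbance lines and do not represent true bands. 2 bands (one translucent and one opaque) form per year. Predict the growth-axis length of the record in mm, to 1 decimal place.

Correcting the raw count gives 262 − 10 = 252 true bands.
With 2 bands per year, 252 / 2 = 126 years.
126 years at 0.24 mm/year gives 0.24 × 126 = 30.2 mm.

30.2 mm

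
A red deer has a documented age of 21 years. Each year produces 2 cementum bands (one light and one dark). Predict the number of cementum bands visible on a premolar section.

42 cementum bands

With 2 cementum bands per year, 21 years would produce 21 × 2 = 42 cementum bands.
So 42 cementum bands should be present.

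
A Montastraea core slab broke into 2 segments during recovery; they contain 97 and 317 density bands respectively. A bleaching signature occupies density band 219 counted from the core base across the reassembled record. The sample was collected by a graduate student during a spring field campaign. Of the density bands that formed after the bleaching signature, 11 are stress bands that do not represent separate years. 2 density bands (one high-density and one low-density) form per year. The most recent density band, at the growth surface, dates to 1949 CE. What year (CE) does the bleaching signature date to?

Total density bands = 97 + 317 = 414.
The bleaching signature sits at density band 219 from the core base, so 414 − 219 = 195 density bands formed after it.
Removing the 11 false density bands leaves 195 − 11 = 184 true density bands beyond the bleaching signature.
Dividing by 2 density bands per year: 184 / 2 = 92 years.
1949 − 92 = 1857 CE.

1857 CE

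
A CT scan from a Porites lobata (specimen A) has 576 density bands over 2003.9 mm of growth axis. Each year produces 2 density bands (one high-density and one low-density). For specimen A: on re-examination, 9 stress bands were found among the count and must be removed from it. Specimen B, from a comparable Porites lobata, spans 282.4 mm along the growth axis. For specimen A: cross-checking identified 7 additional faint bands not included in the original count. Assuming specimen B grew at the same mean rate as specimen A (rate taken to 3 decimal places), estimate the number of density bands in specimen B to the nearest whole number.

Specimen A: true density band count = 576 − 9 + 7 = 574.
Specimen A: 574 density bands at 2 per year is 574 / 2 = 287 years.
A: 2003.9 mm over 287 years gives 2003.9 / 287 ≈ 6.982 mm per year.
Specimen B: 282.4 mm / 6.982 mm per year = 40.45 years; at 2 density bands per year that is 40.45 × 2 ≈ 81 density bands.

81 density bands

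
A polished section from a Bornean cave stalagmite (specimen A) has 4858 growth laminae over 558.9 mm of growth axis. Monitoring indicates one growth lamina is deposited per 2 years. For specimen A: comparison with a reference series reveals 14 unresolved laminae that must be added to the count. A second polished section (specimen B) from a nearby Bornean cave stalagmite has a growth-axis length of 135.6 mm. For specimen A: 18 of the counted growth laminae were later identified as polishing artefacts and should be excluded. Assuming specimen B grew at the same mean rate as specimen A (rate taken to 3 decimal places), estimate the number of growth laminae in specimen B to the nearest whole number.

1169 growth laminae

Specimen A: after corrections the count is 4858 − 18 + 14 = 4854 growth laminae.
Specimen A: multiplying by 2 years per growth lamina: 4854 × 2 = 9708 years.
A: Extension rate ≈ 558.9 / 9708 = 0.058 mm/year.
Specimen B: 135.6 mm / 0.058 mm per year = 2337.93 years; at 2 years per growth lamina that is 2337.93 / 2 ≈ 1169 growth laminae.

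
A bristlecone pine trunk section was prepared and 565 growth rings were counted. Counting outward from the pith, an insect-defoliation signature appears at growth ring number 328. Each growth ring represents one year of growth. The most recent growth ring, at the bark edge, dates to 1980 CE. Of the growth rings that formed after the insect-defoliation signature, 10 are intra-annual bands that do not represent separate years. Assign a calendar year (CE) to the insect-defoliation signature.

Between growth ring 328 and the bark edge there are 565 − 328 = 237 growth rings.
Excluding 10 false growth rings: 237 − 10 = 227.
1980 − 227 = 1753 CE.

1753 CE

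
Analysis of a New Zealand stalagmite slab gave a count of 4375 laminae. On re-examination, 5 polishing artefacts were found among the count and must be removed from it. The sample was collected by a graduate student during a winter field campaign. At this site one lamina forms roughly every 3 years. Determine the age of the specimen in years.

13110 yr

After corrections the count is 4375 − 5 = 4370 laminae.
Multiplying by 3 years per lamina: 4370 × 3 = 13110 years.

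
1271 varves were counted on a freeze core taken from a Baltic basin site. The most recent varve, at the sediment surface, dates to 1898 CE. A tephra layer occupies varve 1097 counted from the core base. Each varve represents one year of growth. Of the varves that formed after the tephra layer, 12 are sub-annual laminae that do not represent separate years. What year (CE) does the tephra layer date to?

The tephra layer sits at varve 1097 from the core base, so 1271 − 1097 = 174 varves formed after it.
174 − 12 false = 162 true varves after the tephra layer.
1898 − 162 = 1736 CE.

1736 CE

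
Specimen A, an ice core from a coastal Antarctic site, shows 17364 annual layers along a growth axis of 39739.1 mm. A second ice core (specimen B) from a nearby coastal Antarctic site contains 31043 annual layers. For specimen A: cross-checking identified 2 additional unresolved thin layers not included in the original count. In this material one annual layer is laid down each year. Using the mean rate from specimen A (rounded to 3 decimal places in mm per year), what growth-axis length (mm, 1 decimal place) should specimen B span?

71026.4 mm

Specimen A: after corrections the count is 17364 + 2 = 17366 annual layers.
A: Extension rate ≈ 39739.1 / 17366 = 2.288 mm per year.
B's length ≈ 2.288 × 31043 = 71026.4 mm.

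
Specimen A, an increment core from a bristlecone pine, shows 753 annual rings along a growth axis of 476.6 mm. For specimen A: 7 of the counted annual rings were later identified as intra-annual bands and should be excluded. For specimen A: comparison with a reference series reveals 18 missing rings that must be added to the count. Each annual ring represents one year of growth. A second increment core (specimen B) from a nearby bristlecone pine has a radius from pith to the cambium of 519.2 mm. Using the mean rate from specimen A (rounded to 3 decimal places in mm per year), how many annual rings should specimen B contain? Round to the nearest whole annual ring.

Specimen A: adjusted count: 753 − 7 + 18 = 764 annual rings.
A: 476.6 mm over 764 years gives 476.6 / 764 ≈ 0.624 mm per year.
For B, 519.2 / 0.624 = 832.05 years ≈ 832 annual rings.

832 annual rings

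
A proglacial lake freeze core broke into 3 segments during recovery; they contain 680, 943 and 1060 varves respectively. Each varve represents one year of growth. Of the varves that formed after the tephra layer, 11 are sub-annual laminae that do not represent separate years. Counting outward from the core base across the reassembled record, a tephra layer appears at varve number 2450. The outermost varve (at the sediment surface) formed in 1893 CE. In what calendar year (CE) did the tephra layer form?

1671 CE

Total varves = 680 + 943 + 1060 = 2683.
2683 − 2450 = 233 varves lie beyond the tephra layer toward the sediment surface.
Excluding 11 false varves: 233 − 11 = 222.
The varve at the sediment surface is 1893 CE, so the tephra layer dates to 1893 − 222 = 1671 CE.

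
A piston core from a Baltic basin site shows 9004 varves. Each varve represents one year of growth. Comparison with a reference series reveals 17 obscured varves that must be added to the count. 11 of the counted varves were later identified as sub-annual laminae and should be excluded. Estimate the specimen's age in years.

Adjusted count: 9004 − 11 + 17 = 9010 varves.
One varve per year makes the duration 9010 years.

9010 years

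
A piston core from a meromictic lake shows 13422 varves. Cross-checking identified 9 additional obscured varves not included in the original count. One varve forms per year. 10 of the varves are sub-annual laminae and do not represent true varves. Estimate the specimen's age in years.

13421 years

Adjusted count: 13422 − 10 + 9 = 13421 varves.
One varve per year makes the duration 13421 years.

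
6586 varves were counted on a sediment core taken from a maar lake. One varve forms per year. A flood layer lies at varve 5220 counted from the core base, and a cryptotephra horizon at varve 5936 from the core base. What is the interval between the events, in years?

The two markers are separated by 5936 − 5220 = 716 varves.
At one varve per year, 716 years elapsed between them.

716 years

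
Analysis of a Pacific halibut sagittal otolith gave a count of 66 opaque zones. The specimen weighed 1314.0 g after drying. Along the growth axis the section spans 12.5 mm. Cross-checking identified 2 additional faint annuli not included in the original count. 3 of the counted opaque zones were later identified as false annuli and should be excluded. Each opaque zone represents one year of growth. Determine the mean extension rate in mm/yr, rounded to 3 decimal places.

0.192 mm/yr

After corrections the count is 66 − 3 + 2 = 65 opaque zones.
12.5 mm over 65 years gives 12.5 / 65 ≈ 0.192 mm/yr.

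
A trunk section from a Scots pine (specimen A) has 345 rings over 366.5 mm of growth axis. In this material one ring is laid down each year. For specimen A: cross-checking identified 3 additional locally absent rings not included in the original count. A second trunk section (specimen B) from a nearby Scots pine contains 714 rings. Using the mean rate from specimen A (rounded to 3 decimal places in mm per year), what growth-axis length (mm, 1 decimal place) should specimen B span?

751.8 mm

Specimen A: correcting the raw count gives 345 + 3 = 348 true rings.
A: 366.5 mm over 348 years gives 366.5 / 348 ≈ 1.053 mm per year.
B's length ≈ 1.053 × 714 = 751.8 mm.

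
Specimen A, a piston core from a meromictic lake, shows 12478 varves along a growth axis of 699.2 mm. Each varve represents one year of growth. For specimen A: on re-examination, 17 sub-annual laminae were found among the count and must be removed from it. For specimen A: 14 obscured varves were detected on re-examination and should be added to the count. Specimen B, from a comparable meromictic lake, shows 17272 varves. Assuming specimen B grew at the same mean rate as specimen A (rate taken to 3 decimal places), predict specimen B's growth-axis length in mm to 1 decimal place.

967.2 mm

Specimen A: adjusted count: 12478 − 17 + 14 = 12475 varves.
A: Extension rate ≈ 699.2 / 12475 = 0.056 mm/year.
Length of B = 0.056 × 17272 = 967.2 mm.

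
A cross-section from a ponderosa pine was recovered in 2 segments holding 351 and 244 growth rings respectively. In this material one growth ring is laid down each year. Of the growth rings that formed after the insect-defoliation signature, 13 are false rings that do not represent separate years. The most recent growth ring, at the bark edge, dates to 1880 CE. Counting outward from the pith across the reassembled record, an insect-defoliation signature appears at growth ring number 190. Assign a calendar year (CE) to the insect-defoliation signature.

Total growth rings = 351 + 244 = 595.
The insect-defoliation signature sits at growth ring 190 from the pith, so 595 − 190 = 405 growth rings formed after it.
Excluding 13 false growth rings: 405 − 13 = 392.
Counting back 392 years from 1880 CE places the insect-defoliation signature in 1880 − 392 = 1488 CE.

1488 CE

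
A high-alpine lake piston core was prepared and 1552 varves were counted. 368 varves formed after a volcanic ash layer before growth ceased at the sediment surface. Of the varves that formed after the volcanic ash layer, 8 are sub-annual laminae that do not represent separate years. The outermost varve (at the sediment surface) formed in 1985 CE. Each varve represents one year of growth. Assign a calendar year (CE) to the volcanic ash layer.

368 varves post-date the volcanic ash layer.
368 − 8 false = 360 true varves after the volcanic ash layer.
1985 − 360 = 1625 CE.

1625 CE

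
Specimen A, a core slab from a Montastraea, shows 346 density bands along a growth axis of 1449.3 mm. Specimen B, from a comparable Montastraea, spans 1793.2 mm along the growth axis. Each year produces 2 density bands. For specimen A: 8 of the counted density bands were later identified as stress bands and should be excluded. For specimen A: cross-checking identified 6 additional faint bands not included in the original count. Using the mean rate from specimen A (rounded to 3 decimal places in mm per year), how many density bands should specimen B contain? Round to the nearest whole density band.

426 density bands

Specimen A: adjusted count: 346 − 8 + 6 = 344 density bands.
Specimen A: with 2 density bands per year, 344 / 2 = 172 years.
A: Extension rate ≈ 1449.3 / 172 = 8.426 mm/yr.
Specimen B: 1793.2 mm / 8.426 mm per year = 212.82 years; at 2 density bands per year that is 212.82 × 2 ≈ 426 density bands.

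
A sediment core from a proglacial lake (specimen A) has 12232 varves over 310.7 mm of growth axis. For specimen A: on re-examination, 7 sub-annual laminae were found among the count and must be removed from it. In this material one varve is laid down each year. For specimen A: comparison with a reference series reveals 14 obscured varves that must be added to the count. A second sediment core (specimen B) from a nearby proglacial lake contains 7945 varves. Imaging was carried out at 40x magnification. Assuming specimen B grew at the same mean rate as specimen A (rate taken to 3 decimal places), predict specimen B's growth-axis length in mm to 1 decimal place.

Specimen A: after corrections the count is 12232 − 7 + 14 = 12239 varves.
A: 310.7 mm over 12239 years gives 310.7 / 12239 ≈ 0.025 mm/yr.
Length of B = 0.025 × 7945 = 198.6 mm.

198.6 mm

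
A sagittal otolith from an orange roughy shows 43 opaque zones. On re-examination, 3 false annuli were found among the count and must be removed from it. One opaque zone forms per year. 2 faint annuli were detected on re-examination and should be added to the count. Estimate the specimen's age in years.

After corrections the count is 43 − 3 + 2 = 42 opaque zones.
At one opaque zone per year, that is 42 years.

42 years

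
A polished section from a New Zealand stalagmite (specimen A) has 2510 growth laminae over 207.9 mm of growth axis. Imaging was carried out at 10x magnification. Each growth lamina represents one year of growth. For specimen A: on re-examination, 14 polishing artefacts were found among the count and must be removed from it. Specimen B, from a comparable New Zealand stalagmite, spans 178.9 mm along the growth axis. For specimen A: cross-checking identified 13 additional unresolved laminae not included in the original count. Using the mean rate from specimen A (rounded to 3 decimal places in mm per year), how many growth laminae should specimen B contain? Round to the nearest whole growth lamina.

Specimen A: true growth lamina count = 2510 − 14 + 13 = 2509.
A: Extension rate ≈ 207.9 / 2509 = 0.083 mm/yr.
B spans 178.9 / 0.083 = 2155.42 years ≈ 2155 growth laminae.

2155 growth laminae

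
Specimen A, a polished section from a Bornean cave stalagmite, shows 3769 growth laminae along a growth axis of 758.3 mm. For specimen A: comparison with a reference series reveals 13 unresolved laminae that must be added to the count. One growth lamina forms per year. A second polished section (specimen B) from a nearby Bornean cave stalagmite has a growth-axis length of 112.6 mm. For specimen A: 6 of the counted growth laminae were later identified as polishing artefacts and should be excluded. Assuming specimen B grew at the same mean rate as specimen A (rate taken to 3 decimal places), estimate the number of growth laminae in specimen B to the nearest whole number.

560 growth laminae

Specimen A: adjusted count: 3769 − 6 + 13 = 3776 growth laminae.
A: Extension rate ≈ 758.3 / 3776 = 0.201 mm/yr.
For B, 112.6 / 0.201 = 560.20 years ≈ 560 growth laminae.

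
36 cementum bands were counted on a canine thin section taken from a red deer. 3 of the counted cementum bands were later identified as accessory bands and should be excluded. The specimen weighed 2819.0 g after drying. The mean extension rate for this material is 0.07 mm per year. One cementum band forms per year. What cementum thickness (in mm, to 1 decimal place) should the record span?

Correcting the raw count gives 36 − 3 = 33 true cementum bands.
Predicted length = 0.07 mm/year × 33 years = 2.3 mm.

2.3 mm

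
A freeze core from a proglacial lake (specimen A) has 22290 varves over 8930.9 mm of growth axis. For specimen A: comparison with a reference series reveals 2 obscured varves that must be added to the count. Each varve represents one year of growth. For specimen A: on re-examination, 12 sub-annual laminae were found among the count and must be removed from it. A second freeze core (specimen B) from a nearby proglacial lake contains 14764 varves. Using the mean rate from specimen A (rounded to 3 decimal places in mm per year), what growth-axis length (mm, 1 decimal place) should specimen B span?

Specimen A: correcting the raw count gives 22290 − 12 + 2 = 22280 true varves.
A: 8930.9 mm over 22280 years gives 8930.9 / 22280 ≈ 0.401 mm/year.
For B, 0.401 mm/year × 14764 years = 5920.4 mm.

5920.4 mm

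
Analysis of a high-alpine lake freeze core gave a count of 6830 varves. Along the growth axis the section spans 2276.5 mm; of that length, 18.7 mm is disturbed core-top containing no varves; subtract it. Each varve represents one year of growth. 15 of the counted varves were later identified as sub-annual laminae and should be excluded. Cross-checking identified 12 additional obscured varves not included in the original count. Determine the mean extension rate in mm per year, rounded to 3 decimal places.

0.331 mm per year

After corrections the count is 6830 − 15 + 12 = 6827 varves.
Removing the 18.7 mm offcut leaves 2276.5 − 18.7 = 2257.8 mm.
Extension rate ≈ 2257.8 / 6827 = 0.331 mm per year.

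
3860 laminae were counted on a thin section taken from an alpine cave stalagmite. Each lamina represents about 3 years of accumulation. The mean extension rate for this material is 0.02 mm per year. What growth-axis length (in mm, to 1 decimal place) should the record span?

3860 laminae at 3 years each span 3860 × 3 = 11580 years.
11580 years at 0.02 mm/year gives 0.02 × 11580 = 231.6 mm.

231.6 mm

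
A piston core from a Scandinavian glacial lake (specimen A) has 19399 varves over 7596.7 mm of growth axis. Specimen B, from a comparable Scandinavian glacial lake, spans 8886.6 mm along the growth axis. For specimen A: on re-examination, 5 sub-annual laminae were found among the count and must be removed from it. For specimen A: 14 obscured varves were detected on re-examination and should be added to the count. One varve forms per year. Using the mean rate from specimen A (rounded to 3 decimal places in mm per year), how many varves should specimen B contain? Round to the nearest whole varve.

22728 varves

Specimen A: correcting the raw count gives 19399 − 5 + 14 = 19408 true varves.
A: Extension rate ≈ 7596.7 / 19408 = 0.391 mm per year.
B spans 8886.6 / 0.391 = 22727.88 years ≈ 22728 varves.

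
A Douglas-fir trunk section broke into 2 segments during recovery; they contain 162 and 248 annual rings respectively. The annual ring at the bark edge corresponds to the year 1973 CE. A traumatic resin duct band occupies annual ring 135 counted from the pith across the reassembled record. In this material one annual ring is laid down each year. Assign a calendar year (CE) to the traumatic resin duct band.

Total annual rings = 162 + 248 = 410.
Between annual ring 135 and the bark edge there are 410 − 135 = 275 annual rings.
1973 − 275 = 1698 CE.

1698 CE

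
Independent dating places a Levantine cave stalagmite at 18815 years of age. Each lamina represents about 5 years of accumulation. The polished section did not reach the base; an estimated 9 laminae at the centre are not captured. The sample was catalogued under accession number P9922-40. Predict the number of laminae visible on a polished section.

One lamina every 5 years means 18815 / 5 = 3763 laminae.
3763 − 9 missed = 3754 laminae expected in the prepared section.

3754 laminae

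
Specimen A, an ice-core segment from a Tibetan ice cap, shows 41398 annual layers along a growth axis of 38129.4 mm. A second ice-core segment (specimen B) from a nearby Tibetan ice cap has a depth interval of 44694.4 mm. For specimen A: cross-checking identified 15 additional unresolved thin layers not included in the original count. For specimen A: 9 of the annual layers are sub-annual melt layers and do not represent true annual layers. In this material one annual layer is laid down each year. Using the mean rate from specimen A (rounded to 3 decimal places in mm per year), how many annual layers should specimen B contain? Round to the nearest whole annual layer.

48528 annual layers

Specimen A: true annual layer count = 41398 − 9 + 15 = 41404.
A: 38129.4 mm over 41404 years gives 38129.4 / 41404 ≈ 0.921 mm per year.
For B, 44694.4 / 0.921 = 48528.12 years ≈ 48528 annual layers.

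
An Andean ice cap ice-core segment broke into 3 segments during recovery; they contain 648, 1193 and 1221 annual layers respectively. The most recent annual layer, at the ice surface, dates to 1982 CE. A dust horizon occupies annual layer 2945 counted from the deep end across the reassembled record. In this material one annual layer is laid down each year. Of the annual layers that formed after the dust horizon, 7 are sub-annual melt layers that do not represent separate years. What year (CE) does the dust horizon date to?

1872 CE

Total annual layers = 648 + 1193 + 1221 = 3062.
3062 − 2945 = 117 annual layers lie beyond the dust horizon toward the ice surface.
Removing the 7 false annual layers leaves 117 − 7 = 110 true annual layers beyond the dust horizon.
Counting back 110 years from 1982 CE places the dust horizon in 1982 − 110 = 1872 CE.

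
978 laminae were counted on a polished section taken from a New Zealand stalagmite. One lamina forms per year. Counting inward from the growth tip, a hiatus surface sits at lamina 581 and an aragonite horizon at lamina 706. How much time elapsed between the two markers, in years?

125 years

Separation: 706 − 581 = 125 laminae.
One lamina per year makes the interval 125 years.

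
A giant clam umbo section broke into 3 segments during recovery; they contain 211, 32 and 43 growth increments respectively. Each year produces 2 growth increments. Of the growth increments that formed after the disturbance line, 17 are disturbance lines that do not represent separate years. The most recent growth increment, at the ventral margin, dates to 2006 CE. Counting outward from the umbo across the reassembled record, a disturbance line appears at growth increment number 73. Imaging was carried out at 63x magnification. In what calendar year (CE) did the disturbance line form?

Total growth increments = 211 + 32 + 43 = 286.
Between growth increment 73 and the ventral margin there are 286 − 73 = 213 growth increments.
Excluding 17 false growth increments: 213 − 17 = 196.
With 2 growth increments per year, 196 / 2 = 98 years.
2006 − 98 = 1908 CE.

1908 CE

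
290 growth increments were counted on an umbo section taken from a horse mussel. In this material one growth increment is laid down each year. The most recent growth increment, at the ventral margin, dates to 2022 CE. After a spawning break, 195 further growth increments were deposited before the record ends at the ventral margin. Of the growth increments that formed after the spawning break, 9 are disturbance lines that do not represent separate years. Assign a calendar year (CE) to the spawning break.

1836 CE

195 growth increments post-date the spawning break.
Excluding 9 false growth increments: 195 − 9 = 186.
The growth increment at the ventral margin is 2022 CE, so the spawning break dates to 2022 − 186 = 1836 CE.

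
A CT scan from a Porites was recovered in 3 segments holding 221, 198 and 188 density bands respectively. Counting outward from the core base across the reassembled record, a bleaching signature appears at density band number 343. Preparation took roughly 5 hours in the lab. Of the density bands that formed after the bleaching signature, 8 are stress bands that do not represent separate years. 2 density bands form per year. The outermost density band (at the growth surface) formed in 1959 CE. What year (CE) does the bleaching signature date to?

1831 CE

Total density bands = 221 + 198 + 188 = 607.
Between density band 343 and the growth surface there are 607 − 343 = 264 density bands.
264 − 8 false = 256 true density bands after the bleaching signature.
With 2 density bands per year, 256 / 2 = 128 years.
Counting back 128 years from 1959 CE places the bleaching signature in 1959 − 128 = 1831 CE.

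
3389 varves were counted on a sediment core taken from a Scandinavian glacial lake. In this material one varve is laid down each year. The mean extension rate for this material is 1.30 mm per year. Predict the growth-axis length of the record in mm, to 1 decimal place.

4405.7 mm

The record spans 3389 years at 1.30 mm per year.
Predicted length = 1.30 mm/year × 3389 years = 4405.7 mm.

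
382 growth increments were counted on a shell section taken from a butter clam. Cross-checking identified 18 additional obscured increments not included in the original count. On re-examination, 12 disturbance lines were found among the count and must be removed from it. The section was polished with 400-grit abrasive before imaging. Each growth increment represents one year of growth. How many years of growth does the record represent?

Adjusted count: 382 − 12 + 18 = 388 growth increments.
At one growth increment per year, that is 388 years.

388 years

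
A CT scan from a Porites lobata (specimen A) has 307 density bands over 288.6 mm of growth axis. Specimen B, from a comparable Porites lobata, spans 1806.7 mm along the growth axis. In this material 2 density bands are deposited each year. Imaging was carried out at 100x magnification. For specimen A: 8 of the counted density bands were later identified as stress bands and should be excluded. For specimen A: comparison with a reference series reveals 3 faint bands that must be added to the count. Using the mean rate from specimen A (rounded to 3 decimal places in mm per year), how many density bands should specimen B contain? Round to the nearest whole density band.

1891 density bands

Specimen A: after corrections the count is 307 − 8 + 3 = 302 density bands.
Specimen A: with 2 density bands per year, 302 / 2 = 151 years.
A: Mean rate = 288.6 mm / 151 years ≈ 1.911 mm/yr.
For B, 1806.7 / 1.911 = 945.42 years; at 2 density bands per year that is 945.42 × 2 ≈ 1891 density bands.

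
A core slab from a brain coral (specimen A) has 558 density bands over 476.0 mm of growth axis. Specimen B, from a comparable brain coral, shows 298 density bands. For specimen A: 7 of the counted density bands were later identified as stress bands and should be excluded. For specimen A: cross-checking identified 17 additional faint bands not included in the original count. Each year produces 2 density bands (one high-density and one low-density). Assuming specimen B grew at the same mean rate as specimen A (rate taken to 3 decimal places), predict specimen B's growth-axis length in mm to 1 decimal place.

249.7 mm

Specimen A: correcting the raw count gives 558 − 7 + 17 = 568 true density bands.
Specimen A: 568 density bands at 2 per year is 568 / 2 = 284 years.
A: 476.0 mm over 284 years gives 476.0 / 284 ≈ 1.676 mm/yr.
Specimen B: 298 density bands at 2 per year is 298 / 2 = 149 years. For B, 1.676 mm/year × 149 years = 249.7 mm.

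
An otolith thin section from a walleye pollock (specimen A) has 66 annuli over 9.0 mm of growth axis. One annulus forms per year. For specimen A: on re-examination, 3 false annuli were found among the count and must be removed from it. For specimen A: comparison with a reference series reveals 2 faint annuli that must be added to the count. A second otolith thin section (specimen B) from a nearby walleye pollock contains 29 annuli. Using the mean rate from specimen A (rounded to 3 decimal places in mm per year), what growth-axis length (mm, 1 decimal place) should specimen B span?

4.0 mm

Specimen A: after corrections the count is 66 − 3 + 2 = 65 annuli.
A: 9.0 mm over 65 years gives 9.0 / 65 ≈ 0.138 mm/year.
B's length ≈ 0.138 × 29 = 4.0 mm.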